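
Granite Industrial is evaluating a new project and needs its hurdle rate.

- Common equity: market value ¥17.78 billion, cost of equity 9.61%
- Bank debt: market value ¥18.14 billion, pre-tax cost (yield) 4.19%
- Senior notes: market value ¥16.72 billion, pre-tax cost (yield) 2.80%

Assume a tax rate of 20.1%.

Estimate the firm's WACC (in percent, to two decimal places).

Total capital V = 17.78 + 18.14 + 16.72 = 52.64.
Equity: weight = 17.78/52.64 = 0.3378; cost = 9.61%.
Bank debt: weight = 18.14/52.64 = 0.3446; after-tax cost = 4.19% × (1 − 20.1%) = 3.3478%.
Senior notes: weight = 16.72/52.64 = 0.3176; after-tax cost = 2.8% × (1 − 20.1%) = 2.2372%.
WACC = 0.3378 × 9.6100% + 0.3446 × 3.3478% + 0.3176 × 2.2372% = 5.1102%.

5.11%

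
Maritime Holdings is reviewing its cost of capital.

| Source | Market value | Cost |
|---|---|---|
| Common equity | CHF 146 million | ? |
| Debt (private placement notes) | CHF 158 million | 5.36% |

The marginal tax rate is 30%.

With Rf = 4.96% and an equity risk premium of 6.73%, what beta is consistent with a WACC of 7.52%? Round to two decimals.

Total capital V = 146 + 158 = 304.
Equity weight = 146/304 = 0.4803.
Private placement notes weight = 158/304 = 0.5197.
Debt contribution = 0.5197 × 5.36% × (1 − 30%) = 1.9501%.
Required equity contribution = 7.52% − 1.9501% = 5.5699%  ⇒  Re = 11.5977%.
CAPM: 11.5977% = 4.96% + β × 6.73%  ⇒  β = 0.9863.

0.99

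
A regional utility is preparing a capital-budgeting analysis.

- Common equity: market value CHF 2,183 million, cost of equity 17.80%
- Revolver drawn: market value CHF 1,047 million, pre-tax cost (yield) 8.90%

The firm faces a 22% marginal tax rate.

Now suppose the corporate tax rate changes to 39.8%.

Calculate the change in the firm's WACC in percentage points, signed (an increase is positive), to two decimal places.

-0.51 pp

Current WACC:
Total capital V = 2183 + 1047 = 3230.
Equity: weight = 2183/3230 = 0.6759; cost = 17.8%.
Revolver drawn: weight = 1047/3230 = 0.3241; after-tax cost = 8.9% × (1 − 22%) = 6.9420%.
WACC = 0.6759 × 17.8000% + 0.3241 × 6.9420% = 14.2804%.
After the change:
Total capital V = 2183 + 1047 = 3230.
Equity: weight = 2183/3230 = 0.6759; cost = 17.8%.
Revolver drawn: weight = 1047/3230 = 0.3241; after-tax cost = 8.9% × (1 − 39.8%) = 5.3578%.
WACC = 0.6759 × 17.8000% + 0.3241 × 5.3578% = 13.7669%.
Change in WACC = 13.7669% − 14.2804% = -0.5135 pp.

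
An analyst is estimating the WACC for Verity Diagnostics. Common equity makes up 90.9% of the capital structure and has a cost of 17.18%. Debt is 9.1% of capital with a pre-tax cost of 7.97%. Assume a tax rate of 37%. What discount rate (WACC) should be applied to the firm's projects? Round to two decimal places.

16.07%

After-tax cost of debt = 7.97% × (1 − 37%) = 5.0211%.
WACC = 0.909 × 17.1800% + 0.091 × 5.0211% = 16.0735%.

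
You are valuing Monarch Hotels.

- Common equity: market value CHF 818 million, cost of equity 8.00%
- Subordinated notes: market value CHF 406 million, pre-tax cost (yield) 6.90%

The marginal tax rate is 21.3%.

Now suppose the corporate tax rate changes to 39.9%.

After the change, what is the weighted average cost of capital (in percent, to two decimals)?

After the change:
Total capital V = 818 + 406 = 1224.
Equity: weight = 818/1224 = 0.6683; cost = 8%.
Subordinated notes: weight = 406/1224 = 0.3317; after-tax cost = 6.9% × (1 − 39.9%) = 4.1469%.
WACC = 0.6683 × 8.0000% + 0.3317 × 4.1469% = 6.7219%.

6.72%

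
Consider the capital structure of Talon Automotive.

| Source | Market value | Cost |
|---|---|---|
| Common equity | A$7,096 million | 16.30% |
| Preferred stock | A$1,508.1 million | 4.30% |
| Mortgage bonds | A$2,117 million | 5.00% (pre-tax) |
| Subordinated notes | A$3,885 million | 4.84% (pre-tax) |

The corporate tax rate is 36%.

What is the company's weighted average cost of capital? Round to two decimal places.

Total capital V = 7096 + 1508.1 + 2117 + 3885 = 14606.1.
Equity: weight = 7096/14606.1 = 0.4858; cost = 16.3%.
Preferred: weight = 1508.1/14606.1 = 0.1033; cost = 4.3%.
Mortgage bonds: weight = 2117/14606.1 = 0.1449; after-tax cost = 5% × (1 − 36%) = 3.2000%.
Subordinated notes: weight = 3885/14606.1 = 0.2660; after-tax cost = 4.84% × (1 − 36%) = 3.0976%.
WACC = 0.4858 × 16.3000% + 0.1033 × 4.3000% + 0.1449 × 3.2000% + 0.2660 × 3.0976% = 9.6506%.

9.65%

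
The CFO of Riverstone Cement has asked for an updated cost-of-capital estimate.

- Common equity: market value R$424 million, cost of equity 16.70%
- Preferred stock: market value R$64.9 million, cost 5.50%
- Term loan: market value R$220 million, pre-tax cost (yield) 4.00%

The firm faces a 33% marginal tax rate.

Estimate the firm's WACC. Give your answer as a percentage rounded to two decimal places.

Total capital V = 424 + 64.9 + 220 = 708.9.
Equity: weight = 424/708.9 = 0.5981; cost = 16.7%.
Preferred: weight = 64.9/708.9 = 0.0916; cost = 5.5%.
Term loan: weight = 220/708.9 = 0.3103; after-tax cost = 4% × (1 − 33%) = 2.6800%.
WACC = 0.5981 × 16.7000% + 0.0916 × 5.5000% + 0.3103 × 2.6800% = 11.3237%.

11.32%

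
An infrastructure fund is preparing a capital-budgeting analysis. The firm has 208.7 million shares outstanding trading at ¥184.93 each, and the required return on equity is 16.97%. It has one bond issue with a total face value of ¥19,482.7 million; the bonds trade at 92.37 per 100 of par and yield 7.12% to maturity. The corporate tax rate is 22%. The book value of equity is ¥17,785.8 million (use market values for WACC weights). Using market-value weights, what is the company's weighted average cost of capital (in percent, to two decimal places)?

Market value of equity E = 184.93 × 208.7m = 38594.891m. Market value of debt D = 19482.7m × 92.37/100 = 17996.16999m.
Total capital V = 38594.891 + 17996.16999 = 56591.06099.
Equity: weight = 38594.891/56591.06099 = 0.6820; cost = 16.97%.
Bonds outstanding: weight = 17996.16999/56591.06099 = 0.3180; after-tax cost = 7.12% × (1 − 22%) = 5.5536%.
WACC = 0.6820 × 16.9700% + 0.3180 × 5.5536% = 13.3395%.

13.34%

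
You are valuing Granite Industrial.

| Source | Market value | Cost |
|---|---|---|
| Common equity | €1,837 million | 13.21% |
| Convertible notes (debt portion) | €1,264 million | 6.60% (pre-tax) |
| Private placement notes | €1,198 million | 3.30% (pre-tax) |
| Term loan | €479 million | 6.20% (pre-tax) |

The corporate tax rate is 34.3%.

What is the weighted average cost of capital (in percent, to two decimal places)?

Total capital V = 1837 + 1264 + 1198 + 479 = 4778.
Equity: weight = 1837/4778 = 0.3845; cost = 13.21%.
Convertible notes (debt portion): weight = 1264/4778 = 0.2645; after-tax cost = 6.6% × (1 − 34.3%) = 4.3362%.
Private placement notes: weight = 1198/4778 = 0.2507; after-tax cost = 3.3% × (1 − 34.3%) = 2.1681%.
Term loan: weight = 479/4778 = 0.1003; after-tax cost = 6.2% × (1 − 34.3%) = 4.0734%.
WACC = 0.3845 × 13.2100% + 0.2645 × 4.3362% + 0.2507 × 2.1681% + 0.1003 × 4.0734% = 7.1780%.

7.18%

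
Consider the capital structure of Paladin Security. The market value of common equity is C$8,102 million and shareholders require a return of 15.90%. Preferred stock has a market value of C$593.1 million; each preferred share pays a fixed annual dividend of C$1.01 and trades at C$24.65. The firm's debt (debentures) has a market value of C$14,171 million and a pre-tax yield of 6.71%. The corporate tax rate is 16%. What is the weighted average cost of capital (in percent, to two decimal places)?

Cost of preferred: Rp = 1.01 / 24.65 = 4.0974%.
Total capital V = 8102 + 593.1 + 14171 = 22866.1.
Equity: weight = 8102/22866.1 = 0.3543; cost = 15.9%.
Preferred: weight = 593.1/22866.1 = 0.0259; cost = 4.0974%.
Debentures: weight = 14171/22866.1 = 0.6197; after-tax cost = 6.71% × (1 − 16%) = 5.6364%.
WACC = 0.3543 × 15.9000% + 0.0259 × 4.0974% + 0.6197 × 5.6364% = 9.2331%.

9.23%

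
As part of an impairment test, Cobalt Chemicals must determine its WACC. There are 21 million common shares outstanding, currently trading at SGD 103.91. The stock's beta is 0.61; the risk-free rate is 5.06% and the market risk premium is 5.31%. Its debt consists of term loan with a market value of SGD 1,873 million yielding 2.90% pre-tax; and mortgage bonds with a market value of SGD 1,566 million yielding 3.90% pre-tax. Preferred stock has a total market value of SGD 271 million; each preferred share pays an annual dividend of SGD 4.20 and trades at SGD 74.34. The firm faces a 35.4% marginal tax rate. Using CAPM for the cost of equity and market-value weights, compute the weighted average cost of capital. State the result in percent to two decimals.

4.60%

Cost of equity via CAPM: Re = 5.06% + 0.61 × 5.31% = 8.2991%.
Cost of preferred: Rp = 4.2 / 74.34 = 5.6497%.
Market value of equity E = 103.91 × 21m = 2182.11m.
Total capital V = 2182.11 + 271 + 1873 + 1566 = 5892.11.
Equity: weight = 2182.11/5892.11 = 0.3703; cost = 8.2991%.
Preferred: weight = 271/5892.11 = 0.0460; cost = 5.6497%.
Term loan: weight = 1873/5892.11 = 0.3179; after-tax cost = 2.9% × (1 − 35.4%) = 1.8734%.
Mortgage bonds: weight = 1566/5892.11 = 0.2658; after-tax cost = 3.9% × (1 − 35.4%) = 2.5194%.
WACC = 0.3703 × 8.2991% + 0.0460 × 5.6497% + 0.3179 × 1.8734% + 0.2658 × 2.5194% = 4.5985%.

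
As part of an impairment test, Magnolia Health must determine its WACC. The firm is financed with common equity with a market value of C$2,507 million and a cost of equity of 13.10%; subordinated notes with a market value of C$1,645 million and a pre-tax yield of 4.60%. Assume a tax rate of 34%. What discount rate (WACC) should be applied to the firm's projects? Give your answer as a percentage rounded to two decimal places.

9.11%

Total capital V = 2507 + 1645 = 4152.
Equity: weight = 2507/4152 = 0.6038; cost = 13.1%.
Subordinated notes: weight = 1645/4152 = 0.3962; after-tax cost = 4.6% × (1 − 34%) = 3.0360%.
WACC = 0.6038 × 13.1000% + 0.3962 × 3.0360% = 9.1127%.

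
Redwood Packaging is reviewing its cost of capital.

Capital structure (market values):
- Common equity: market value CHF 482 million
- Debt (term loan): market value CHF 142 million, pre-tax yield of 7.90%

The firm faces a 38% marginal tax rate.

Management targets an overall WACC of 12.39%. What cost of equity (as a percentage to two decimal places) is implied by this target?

14.60%

Total capital V = 482 + 142 = 624.
Equity weight = 482/624 = 0.7724.
Term loan weight = 142/624 = 0.2276.
Debt contribution = 0.2276 × 7.9% × (1 − 38%) = 1.1146%.
Required equity contribution = 12.39% − 1.1146% = 11.2754%.
Re = 11.2754% / 0.7724 = 14.5972%.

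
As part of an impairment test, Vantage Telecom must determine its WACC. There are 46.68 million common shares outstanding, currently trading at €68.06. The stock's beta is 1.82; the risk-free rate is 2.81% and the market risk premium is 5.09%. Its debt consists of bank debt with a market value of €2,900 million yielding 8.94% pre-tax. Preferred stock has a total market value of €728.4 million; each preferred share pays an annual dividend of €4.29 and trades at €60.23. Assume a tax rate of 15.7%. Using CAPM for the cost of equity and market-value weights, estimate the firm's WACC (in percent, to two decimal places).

Cost of equity via CAPM: Re = 2.81% + 1.82 × 5.09% = 12.0738%.
Cost of preferred: Rp = 4.29 / 60.23 = 7.1227%.
Market value of equity E = 68.06 × 46.68m = 3177.0408m.
Total capital V = 3177.0408 + 728.4 + 2900 = 6805.4408.
Equity: weight = 3177.0408/6805.4408 = 0.4668; cost = 12.0738%.
Preferred: weight = 728.4/6805.4408 = 0.1070; cost = 7.1227%.
Bank debt: weight = 2900/6805.4408 = 0.4261; after-tax cost = 8.94% × (1 − 15.7%) = 7.5364%.
WACC = 0.4668 × 12.0738% + 0.1070 × 7.1227% + 0.4261 × 7.5364% = 9.6104%.

9.61%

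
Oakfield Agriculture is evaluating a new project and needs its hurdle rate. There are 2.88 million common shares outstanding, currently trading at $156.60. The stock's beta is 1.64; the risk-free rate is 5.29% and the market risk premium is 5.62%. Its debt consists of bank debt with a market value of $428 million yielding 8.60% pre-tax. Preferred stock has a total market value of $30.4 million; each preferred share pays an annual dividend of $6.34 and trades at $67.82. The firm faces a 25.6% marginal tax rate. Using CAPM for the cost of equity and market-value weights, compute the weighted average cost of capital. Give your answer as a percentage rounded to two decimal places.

Cost of equity via CAPM: Re = 5.29% + 1.64 × 5.62% = 14.5068%.
Cost of preferred: Rp = 6.34 / 67.82 = 9.3483%.
Market value of equity E = 156.6 × 2.88m = 451.008m.
Total capital V = 451.008 + 30.4 + 428 = 909.408.
Equity: weight = 451.008/909.408 = 0.4959; cost = 14.5068%.
Preferred: weight = 30.4/909.408 = 0.0334; cost = 9.3483%.
Bank debt: weight = 428/909.408 = 0.4706; after-tax cost = 8.6% × (1 − 25.6%) = 6.3984%.
WACC = 0.4959 × 14.5068% + 0.0334 × 9.3483% + 0.4706 × 6.3984% = 10.5183%.

10.52%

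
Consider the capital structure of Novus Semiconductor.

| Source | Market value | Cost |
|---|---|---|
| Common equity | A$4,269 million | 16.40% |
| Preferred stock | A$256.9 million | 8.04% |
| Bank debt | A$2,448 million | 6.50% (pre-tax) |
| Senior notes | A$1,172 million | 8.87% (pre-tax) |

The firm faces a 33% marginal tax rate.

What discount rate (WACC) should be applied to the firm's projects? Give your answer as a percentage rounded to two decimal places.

11.01%

Total capital V = 4269 + 256.9 + 2448 + 1172 = 8145.9.
Equity: weight = 4269/8145.9 = 0.5241; cost = 16.4%.
Preferred: weight = 256.9/8145.9 = 0.0315; cost = 8.04%.
Bank debt: weight = 2448/8145.9 = 0.3005; after-tax cost = 6.5% × (1 − 33%) = 4.3550%.
Senior notes: weight = 1172/8145.9 = 0.1439; after-tax cost = 8.87% × (1 − 33%) = 5.9429%.
WACC = 0.5241 × 16.4000% + 0.0315 × 8.0400% + 0.3005 × 4.3550% + 0.1439 × 5.9429% = 11.0121%.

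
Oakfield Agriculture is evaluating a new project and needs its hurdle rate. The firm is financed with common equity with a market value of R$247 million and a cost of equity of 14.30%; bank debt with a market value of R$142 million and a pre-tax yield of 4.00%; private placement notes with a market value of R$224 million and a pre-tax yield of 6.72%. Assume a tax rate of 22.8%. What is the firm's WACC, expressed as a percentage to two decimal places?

Total capital V = 247 + 142 + 224 = 613.
Equity: weight = 247/613 = 0.4029; cost = 14.3%.
Bank debt: weight = 142/613 = 0.2316; after-tax cost = 4% × (1 − 22.8%) = 3.0880%.
Private placement notes: weight = 224/613 = 0.3654; after-tax cost = 6.72% × (1 − 22.8%) = 5.1878%.
WACC = 0.4029 × 14.3000% + 0.2316 × 3.0880% + 0.3654 × 5.1878% = 8.3730%.

8.37%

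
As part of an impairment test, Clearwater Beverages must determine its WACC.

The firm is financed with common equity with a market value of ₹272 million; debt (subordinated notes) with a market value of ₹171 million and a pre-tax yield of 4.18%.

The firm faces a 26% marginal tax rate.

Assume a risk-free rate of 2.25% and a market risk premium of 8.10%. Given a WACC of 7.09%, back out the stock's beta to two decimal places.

0.91

Total capital V = 272 + 171 = 443.
Equity weight = 272/443 = 0.6140.
Subordinated notes weight = 171/443 = 0.3860.
Debt contribution = 0.3860 × 4.18% × (1 − 26%) = 1.1940%.
Required equity contribution = 7.09% − 1.1940% = 5.8960%  ⇒  Re = 9.6027%.
CAPM: 9.6027% = 2.25% + β × 8.1%  ⇒  β = 0.9077.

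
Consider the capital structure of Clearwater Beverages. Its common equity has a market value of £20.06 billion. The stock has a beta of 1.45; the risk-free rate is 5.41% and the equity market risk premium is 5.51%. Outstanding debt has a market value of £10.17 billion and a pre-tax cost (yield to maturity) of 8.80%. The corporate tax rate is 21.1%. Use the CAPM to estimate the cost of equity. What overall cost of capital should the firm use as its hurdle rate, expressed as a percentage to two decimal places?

Cost of equity via CAPM: Re = 5.41% + 1.45 × 5.51% = 13.3995%.
Total capital V = 20.06 + 10.17 = 30.23.
Equity: weight = 20.06/30.23 = 0.6636; cost = 13.3995%.
Debt: weight = 10.17/30.23 = 0.3364; after-tax cost = 8.8% × (1 − 21.1%) = 6.9432%.
WACC = 0.6636 × 13.3995% + 0.3364 × 6.9432% = 11.2275%.

11.23%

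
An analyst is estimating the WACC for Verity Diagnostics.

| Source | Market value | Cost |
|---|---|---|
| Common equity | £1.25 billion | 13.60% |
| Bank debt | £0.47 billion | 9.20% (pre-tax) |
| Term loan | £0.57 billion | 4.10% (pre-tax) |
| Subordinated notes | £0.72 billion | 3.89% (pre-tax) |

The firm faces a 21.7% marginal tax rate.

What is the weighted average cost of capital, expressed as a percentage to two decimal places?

Total capital V = 1.25 + 0.47 + 0.57 + 0.72 = 3.01.
Equity: weight = 1.25/3.01 = 0.4153; cost = 13.6%.
Bank debt: weight = 0.47/3.01 = 0.1561; after-tax cost = 9.2% × (1 − 21.7%) = 7.2036%.
Term loan: weight = 0.57/3.01 = 0.1894; after-tax cost = 4.1% × (1 − 21.7%) = 3.2103%.
Subordinated notes: weight = 0.72/3.01 = 0.2392; after-tax cost = 3.89% × (1 − 21.7%) = 3.0459%.
WACC = 0.4153 × 13.6000% + 0.1561 × 7.2036% + 0.1894 × 3.2103% + 0.2392 × 3.0459% = 8.1092%.

8.11%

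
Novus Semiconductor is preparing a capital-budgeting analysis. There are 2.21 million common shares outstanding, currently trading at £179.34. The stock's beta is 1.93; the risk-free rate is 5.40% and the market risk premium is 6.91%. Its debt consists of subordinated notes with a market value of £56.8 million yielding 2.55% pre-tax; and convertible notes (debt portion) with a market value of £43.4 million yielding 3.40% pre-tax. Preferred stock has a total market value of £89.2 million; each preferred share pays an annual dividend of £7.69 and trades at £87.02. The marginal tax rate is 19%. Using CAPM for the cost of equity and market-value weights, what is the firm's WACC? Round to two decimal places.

Cost of equity via CAPM: Re = 5.4% + 1.93 × 6.91% = 18.7363%.
Cost of preferred: Rp = 7.69 / 87.02 = 8.8370%.
Market value of equity E = 179.34 × 2.21m = 396.3414m.
Total capital V = 396.3414 + 89.2 + 56.8 + 43.4 = 585.7414.
Equity: weight = 396.3414/585.7414 = 0.6766; cost = 18.7363%.
Preferred: weight = 89.2/585.7414 = 0.1523; cost = 8.837%.
Subordinated notes: weight = 56.8/585.7414 = 0.0970; after-tax cost = 2.55% × (1 − 19%) = 2.0655%.
Convertible notes (debt portion): weight = 43.4/585.7414 = 0.0741; after-tax cost = 3.4% × (1 − 19%) = 2.7540%.
WACC = 0.6766 × 18.7363% + 0.1523 × 8.8370% + 0.0970 × 2.0655% + 0.0741 × 2.7540% = 14.4280%.

14.43%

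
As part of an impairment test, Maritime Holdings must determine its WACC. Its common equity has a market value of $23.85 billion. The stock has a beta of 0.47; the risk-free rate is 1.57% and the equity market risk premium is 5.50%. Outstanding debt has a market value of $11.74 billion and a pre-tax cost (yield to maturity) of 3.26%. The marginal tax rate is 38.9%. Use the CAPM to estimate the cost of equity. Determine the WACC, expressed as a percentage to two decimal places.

3.44%

Cost of equity via CAPM: Re = 1.57% + 0.47 × 5.5% = 4.1550%.
Total capital V = 23.85 + 11.74 = 35.59.
Equity: weight = 23.85/35.59 = 0.6701; cost = 4.155%.
Debt: weight = 11.74/35.59 = 0.3299; after-tax cost = 3.26% × (1 − 38.9%) = 1.9919%.
WACC = 0.6701 × 4.1550% + 0.3299 × 1.9919% = 3.4414%.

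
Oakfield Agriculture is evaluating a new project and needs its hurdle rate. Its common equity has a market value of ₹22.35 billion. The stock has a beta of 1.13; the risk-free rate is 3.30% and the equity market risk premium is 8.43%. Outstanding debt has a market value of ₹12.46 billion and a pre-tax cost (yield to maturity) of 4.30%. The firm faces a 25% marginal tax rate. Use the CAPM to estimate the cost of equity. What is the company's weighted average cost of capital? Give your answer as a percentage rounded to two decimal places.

9.39%

Cost of equity via CAPM: Re = 3.3% + 1.13 × 8.43% = 12.8259%.
Total capital V = 22.35 + 12.46 = 34.81.
Equity: weight = 22.35/34.81 = 0.6421; cost = 12.8259%.
Debt: weight = 12.46/34.81 = 0.3579; after-tax cost = 4.3% × (1 − 25%) = 3.2250%.
WACC = 0.6421 × 12.8259% + 0.3579 × 3.2250% = 9.3893%.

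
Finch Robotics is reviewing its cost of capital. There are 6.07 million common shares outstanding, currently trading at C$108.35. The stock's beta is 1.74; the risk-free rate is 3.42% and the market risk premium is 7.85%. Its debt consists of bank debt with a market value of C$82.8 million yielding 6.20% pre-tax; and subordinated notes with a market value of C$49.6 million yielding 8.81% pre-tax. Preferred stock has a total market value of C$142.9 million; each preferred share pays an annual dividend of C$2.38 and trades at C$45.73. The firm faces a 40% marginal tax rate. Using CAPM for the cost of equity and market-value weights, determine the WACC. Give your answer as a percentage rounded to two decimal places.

13.45%

Cost of equity via CAPM: Re = 3.42% + 1.74 × 7.85% = 17.0790%.
Cost of preferred: Rp = 2.38 / 45.73 = 5.2045%.
Market value of equity E = 108.35 × 6.07m = 657.6845m.
Total capital V = 657.6845 + 142.9 + 82.8 + 49.6 = 932.9845.
Equity: weight = 657.6845/932.9845 = 0.7049; cost = 17.079%.
Preferred: weight = 142.9/932.9845 = 0.1532; cost = 5.2045%.
Bank debt: weight = 82.8/932.9845 = 0.0887; after-tax cost = 6.2% × (1 − 40%) = 3.7200%.
Subordinated notes: weight = 49.6/932.9845 = 0.0532; after-tax cost = 8.81% × (1 − 40%) = 5.2860%.
WACC = 0.7049 × 17.0790% + 0.1532 × 5.2045% + 0.0887 × 3.7200% + 0.0532 × 5.2860% = 13.4477%.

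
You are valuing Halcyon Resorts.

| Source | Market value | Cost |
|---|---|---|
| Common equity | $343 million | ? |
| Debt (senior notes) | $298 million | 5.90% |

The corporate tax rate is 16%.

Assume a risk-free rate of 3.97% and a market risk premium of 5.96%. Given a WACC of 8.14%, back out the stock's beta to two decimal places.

1.16

Total capital V = 343 + 298 = 641.
Equity weight = 343/641 = 0.5351.
Senior notes weight = 298/641 = 0.4649.
Debt contribution = 0.4649 × 5.9% × (1 − 16%) = 2.3040%.
Required equity contribution = 8.14% − 2.3040% = 5.8360%  ⇒  Re = 10.9063%.
CAPM: 10.9063% = 3.97% + β × 5.96%  ⇒  β = 1.1638.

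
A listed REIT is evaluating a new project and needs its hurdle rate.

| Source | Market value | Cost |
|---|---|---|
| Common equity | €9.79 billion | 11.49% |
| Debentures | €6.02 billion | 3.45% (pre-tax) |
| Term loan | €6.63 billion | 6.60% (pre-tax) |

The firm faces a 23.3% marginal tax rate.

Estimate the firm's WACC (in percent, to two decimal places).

Total capital V = 9.79 + 6.02 + 6.63 = 22.44.
Equity: weight = 9.79/22.44 = 0.4363; cost = 11.49%.
Debentures: weight = 6.02/22.44 = 0.2683; after-tax cost = 3.45% × (1 − 23.3%) = 2.6462%.
Term loan: weight = 6.63/22.44 = 0.2955; after-tax cost = 6.6% × (1 − 23.3%) = 5.0622%.
WACC = 0.4363 × 11.4900% + 0.2683 × 2.6462% + 0.2955 × 5.0622% = 7.2183%.

7.22%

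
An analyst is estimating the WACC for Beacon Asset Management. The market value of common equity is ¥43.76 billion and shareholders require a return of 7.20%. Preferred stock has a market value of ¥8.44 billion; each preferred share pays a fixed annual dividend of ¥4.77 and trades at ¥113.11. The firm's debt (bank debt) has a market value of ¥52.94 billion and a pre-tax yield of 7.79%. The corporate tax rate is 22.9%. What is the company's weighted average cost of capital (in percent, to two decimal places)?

6.36%

Cost of preferred: Rp = 4.77 / 113.11 = 4.2171%.
Total capital V = 43.76 + 8.44 + 52.94 = 105.14.
Equity: weight = 43.76/105.14 = 0.4162; cost = 7.2%.
Preferred: weight = 8.44/105.14 = 0.0803; cost = 4.2171%.
Bank debt: weight = 52.94/105.14 = 0.5035; after-tax cost = 7.79% × (1 − 22.9%) = 6.0061%.
WACC = 0.4162 × 7.2000% + 0.0803 × 4.2171% + 0.5035 × 6.0061% = 6.3594%.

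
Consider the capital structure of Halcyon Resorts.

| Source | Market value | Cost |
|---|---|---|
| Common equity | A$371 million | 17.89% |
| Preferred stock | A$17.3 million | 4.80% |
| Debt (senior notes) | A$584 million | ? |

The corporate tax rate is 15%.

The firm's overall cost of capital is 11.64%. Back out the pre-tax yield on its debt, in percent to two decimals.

Total capital V = 371 + 17.3 + 584 = 972.3.
Equity weight = 371/972.3 = 0.3816.
Preferred weight = 17.3/972.3 = 0.0178.
Senior notes weight = 584/972.3 = 0.6006.
Equity contribution = 0.3816 × 17.89% = 6.8263%.
Preferred contribution = 0.0178 × 4.8% = 0.0854%.
Remaining for debt = 11.64% − 6.9117% = 4.7283%.
Rd × (1 − 15%) × 0.6006 = 4.7283%  ⇒  Rd = 9.2614%.

9.26%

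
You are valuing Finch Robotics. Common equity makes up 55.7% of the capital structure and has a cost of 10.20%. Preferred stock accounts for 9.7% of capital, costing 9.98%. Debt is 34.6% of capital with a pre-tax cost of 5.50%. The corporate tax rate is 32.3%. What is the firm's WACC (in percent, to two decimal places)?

7.94%

After-tax cost of debt = 5.5% × (1 − 32.3%) = 3.7235%.
WACC = 0.557 × 10.2000% + 0.097 × 9.9800% + 0.346 × 3.7235% = 7.9378%.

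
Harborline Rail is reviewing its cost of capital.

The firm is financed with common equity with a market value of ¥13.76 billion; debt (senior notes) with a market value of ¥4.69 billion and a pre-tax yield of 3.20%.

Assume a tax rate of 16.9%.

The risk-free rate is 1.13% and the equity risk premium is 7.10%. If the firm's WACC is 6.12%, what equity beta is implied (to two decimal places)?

0.87

Total capital V = 13.76 + 4.69 = 18.45.
Equity weight = 13.76/18.45 = 0.7458.
Senior notes weight = 4.69/18.45 = 0.2542.
Debt contribution = 0.2542 × 3.2% × (1 − 16.9%) = 0.6760%.
Required equity contribution = 6.12% − 0.6760% = 5.4440%  ⇒  Re = 7.2996%.
CAPM: 7.2996% = 1.13% + β × 7.1%  ⇒  β = 0.8690.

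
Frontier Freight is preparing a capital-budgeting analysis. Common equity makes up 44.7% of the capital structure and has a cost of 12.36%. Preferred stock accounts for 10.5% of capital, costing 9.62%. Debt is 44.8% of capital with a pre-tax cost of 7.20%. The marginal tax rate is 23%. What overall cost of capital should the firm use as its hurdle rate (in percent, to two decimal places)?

After-tax cost of debt = 7.2% × (1 − 23%) = 5.5440%.
WACC = 0.447 × 12.3600% + 0.105 × 9.6200% + 0.448 × 5.5440% = 9.0187%.

9.02%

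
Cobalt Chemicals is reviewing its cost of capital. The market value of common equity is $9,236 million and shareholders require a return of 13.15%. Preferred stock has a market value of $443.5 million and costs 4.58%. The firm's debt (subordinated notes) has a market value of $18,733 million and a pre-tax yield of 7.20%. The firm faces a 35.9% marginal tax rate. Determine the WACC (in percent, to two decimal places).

Total capital V = 9236 + 443.5 + 18733 = 28412.5.
Equity: weight = 9236/28412.5 = 0.3251; cost = 13.15%.
Preferred: weight = 443.5/28412.5 = 0.0156; cost = 4.58%.
Subordinated notes: weight = 18733/28412.5 = 0.6593; after-tax cost = 7.2% × (1 − 35.9%) = 4.6152%.
WACC = 0.3251 × 13.1500% + 0.0156 × 4.5800% + 0.6593 × 4.6152% = 7.3890%.

7.39%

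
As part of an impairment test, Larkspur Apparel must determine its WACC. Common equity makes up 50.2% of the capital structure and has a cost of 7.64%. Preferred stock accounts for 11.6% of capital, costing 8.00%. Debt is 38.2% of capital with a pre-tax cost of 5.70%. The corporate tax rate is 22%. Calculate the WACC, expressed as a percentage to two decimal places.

After-tax cost of debt = 5.7% × (1 − 22%) = 4.4460%.
WACC = 0.502 × 7.6400% + 0.116 × 8.0000% + 0.382 × 4.4460% = 6.4617%.

6.46%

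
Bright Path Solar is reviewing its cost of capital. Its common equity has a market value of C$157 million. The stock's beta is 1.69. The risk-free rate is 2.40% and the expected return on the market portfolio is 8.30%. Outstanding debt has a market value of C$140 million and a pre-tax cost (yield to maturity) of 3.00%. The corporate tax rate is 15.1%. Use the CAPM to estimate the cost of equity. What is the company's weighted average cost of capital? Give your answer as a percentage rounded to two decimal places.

Market risk premium = 8.3% − 2.4% = 5.9%.
Cost of equity via CAPM: Re = 2.4% + 1.69 × 5.9% = 12.3710%.
Total capital V = 157 + 140 = 297.
Equity: weight = 157/297 = 0.5286; cost = 12.371%.
Debt: weight = 140/297 = 0.4714; after-tax cost = 3% × (1 − 15.1%) = 2.5470%.
WACC = 0.5286 × 12.3710% + 0.4714 × 2.5470% = 7.7402%.

7.74%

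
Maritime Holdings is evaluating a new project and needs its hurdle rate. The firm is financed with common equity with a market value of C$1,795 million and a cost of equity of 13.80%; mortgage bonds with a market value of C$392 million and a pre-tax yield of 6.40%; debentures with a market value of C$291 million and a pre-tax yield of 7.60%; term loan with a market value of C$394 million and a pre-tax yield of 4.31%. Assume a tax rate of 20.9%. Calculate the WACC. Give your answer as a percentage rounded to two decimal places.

10.39%

Total capital V = 1795 + 392 + 291 + 394 = 2872.
Equity: weight = 1795/2872 = 0.6250; cost = 13.8%.
Mortgage bonds: weight = 392/2872 = 0.1365; after-tax cost = 6.4% × (1 − 20.9%) = 5.0624%.
Debentures: weight = 291/2872 = 0.1013; after-tax cost = 7.6% × (1 − 20.9%) = 6.0116%.
Term loan: weight = 394/2872 = 0.1372; after-tax cost = 4.31% × (1 − 20.9%) = 3.4092%.
WACC = 0.6250 × 13.8000% + 0.1365 × 5.0624% + 0.1013 × 6.0116% + 0.1372 × 3.4092% = 10.3928%.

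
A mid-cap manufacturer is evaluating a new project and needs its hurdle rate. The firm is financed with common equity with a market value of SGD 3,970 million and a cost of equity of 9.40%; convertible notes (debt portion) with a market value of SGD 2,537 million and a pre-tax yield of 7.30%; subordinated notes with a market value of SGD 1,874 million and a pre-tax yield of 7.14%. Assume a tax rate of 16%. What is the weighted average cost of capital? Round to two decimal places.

7.65%

Total capital V = 3970 + 2537 + 1874 = 8381.
Equity: weight = 3970/8381 = 0.4737; cost = 9.4%.
Convertible notes (debt portion): weight = 2537/8381 = 0.3027; after-tax cost = 7.3% × (1 − 16%) = 6.1320%.
Subordinated notes: weight = 1874/8381 = 0.2236; after-tax cost = 7.14% × (1 − 16%) = 5.9976%.
WACC = 0.4737 × 9.4000% + 0.3027 × 6.1320% + 0.2236 × 5.9976% = 7.6500%.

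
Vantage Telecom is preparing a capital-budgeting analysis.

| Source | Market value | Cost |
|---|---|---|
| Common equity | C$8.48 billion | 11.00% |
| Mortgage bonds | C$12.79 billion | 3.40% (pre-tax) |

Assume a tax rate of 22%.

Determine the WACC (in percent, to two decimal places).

5.98%

Total capital V = 8.48 + 12.79 = 21.27.
Equity: weight = 8.48/21.27 = 0.3987; cost = 11%.
Mortgage bonds: weight = 12.79/21.27 = 0.6013; after-tax cost = 3.4% × (1 − 22%) = 2.6520%.
WACC = 0.3987 × 11.0000% + 0.6013 × 2.6520% = 5.9802%.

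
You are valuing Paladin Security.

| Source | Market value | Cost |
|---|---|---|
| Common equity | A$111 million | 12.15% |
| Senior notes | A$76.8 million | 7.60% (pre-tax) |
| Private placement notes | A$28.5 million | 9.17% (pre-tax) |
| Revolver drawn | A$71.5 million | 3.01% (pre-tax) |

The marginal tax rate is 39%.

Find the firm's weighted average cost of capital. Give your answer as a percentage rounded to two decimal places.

6.93%

Total capital V = 111 + 76.8 + 28.5 + 71.5 = 287.8.
Equity: weight = 111/287.8 = 0.3857; cost = 12.15%.
Senior notes: weight = 76.8/287.8 = 0.2669; after-tax cost = 7.6% × (1 − 39%) = 4.6360%.
Private placement notes: weight = 28.5/287.8 = 0.0990; after-tax cost = 9.17% × (1 − 39%) = 5.5937%.
Revolver drawn: weight = 71.5/287.8 = 0.2484; after-tax cost = 3.01% × (1 − 39%) = 1.8361%.
WACC = 0.3857 × 12.1500% + 0.2669 × 4.6360% + 0.0990 × 5.5937% + 0.2484 × 1.8361% = 6.9333%.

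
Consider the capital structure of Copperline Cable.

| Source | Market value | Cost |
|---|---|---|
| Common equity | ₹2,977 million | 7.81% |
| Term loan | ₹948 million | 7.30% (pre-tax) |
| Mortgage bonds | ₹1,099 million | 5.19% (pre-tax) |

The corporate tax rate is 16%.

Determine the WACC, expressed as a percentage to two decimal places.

6.74%

Total capital V = 2977 + 948 + 1099 = 5024.
Equity: weight = 2977/5024 = 0.5926; cost = 7.81%.
Term loan: weight = 948/5024 = 0.1887; after-tax cost = 7.3% × (1 − 16%) = 6.1320%.
Mortgage bonds: weight = 1099/5024 = 0.2188; after-tax cost = 5.19% × (1 − 16%) = 4.3596%.
WACC = 0.5926 × 7.8100% + 0.1887 × 6.1320% + 0.2188 × 4.3596% = 6.7386%.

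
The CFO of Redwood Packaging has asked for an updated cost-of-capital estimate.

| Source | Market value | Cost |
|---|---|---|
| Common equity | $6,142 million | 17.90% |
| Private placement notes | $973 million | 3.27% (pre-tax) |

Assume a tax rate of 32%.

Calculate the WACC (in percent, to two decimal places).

15.76%

Total capital V = 6142 + 973 = 7115.
Equity: weight = 6142/7115 = 0.8632; cost = 17.9%.
Private placement notes: weight = 973/7115 = 0.1368; after-tax cost = 3.27% × (1 − 32%) = 2.2236%.
WACC = 0.8632 × 17.9000% + 0.1368 × 2.2236% = 15.7562%.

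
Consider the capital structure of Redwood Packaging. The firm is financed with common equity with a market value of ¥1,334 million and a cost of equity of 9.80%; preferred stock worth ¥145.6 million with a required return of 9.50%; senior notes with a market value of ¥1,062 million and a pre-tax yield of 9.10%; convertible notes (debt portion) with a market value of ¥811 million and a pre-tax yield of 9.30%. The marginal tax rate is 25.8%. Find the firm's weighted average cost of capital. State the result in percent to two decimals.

8.12%

Total capital V = 1334 + 145.6 + 1062 + 811 = 3352.6.
Equity: weight = 1334/3352.6 = 0.3979; cost = 9.8%.
Preferred: weight = 145.6/3352.6 = 0.0434; cost = 9.5%.
Senior notes: weight = 1062/3352.6 = 0.3168; after-tax cost = 9.1% × (1 − 25.8%) = 6.7522%.
Convertible notes (debt portion): weight = 811/3352.6 = 0.2419; after-tax cost = 9.3% × (1 − 25.8%) = 6.9006%.
WACC = 0.3979 × 9.8000% + 0.0434 × 9.5000% + 0.3168 × 6.7522% + 0.2419 × 6.9006% = 8.1202%.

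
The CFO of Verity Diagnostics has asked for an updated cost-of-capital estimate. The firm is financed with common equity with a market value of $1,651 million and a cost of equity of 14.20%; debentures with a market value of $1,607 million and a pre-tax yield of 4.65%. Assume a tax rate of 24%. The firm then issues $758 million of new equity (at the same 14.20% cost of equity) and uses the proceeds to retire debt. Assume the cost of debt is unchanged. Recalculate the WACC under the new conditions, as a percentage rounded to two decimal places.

11.42%

After the change:
Total capital V = 2409 + 849 = 3258.
Equity: weight = 2409/3258 = 0.7394; cost = 14.2%.
Debentures: weight = 849/3258 = 0.2606; after-tax cost = 4.65% × (1 − 24%) = 3.5340%.
WACC = 0.7394 × 14.2000% + 0.2606 × 3.5340% = 11.4206%.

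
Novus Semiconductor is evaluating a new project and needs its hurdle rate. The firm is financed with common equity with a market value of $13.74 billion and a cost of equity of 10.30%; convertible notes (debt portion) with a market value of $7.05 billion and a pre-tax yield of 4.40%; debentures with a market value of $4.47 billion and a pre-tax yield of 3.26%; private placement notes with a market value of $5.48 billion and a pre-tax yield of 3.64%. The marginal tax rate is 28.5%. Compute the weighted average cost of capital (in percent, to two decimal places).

6.13%

Total capital V = 13.74 + 7.05 + 4.47 + 5.48 = 30.74.
Equity: weight = 13.74/30.74 = 0.4470; cost = 10.3%.
Convertible notes (debt portion): weight = 7.05/30.74 = 0.2293; after-tax cost = 4.4% × (1 − 28.5%) = 3.1460%.
Debentures: weight = 4.47/30.74 = 0.1454; after-tax cost = 3.26% × (1 − 28.5%) = 2.3309%.
Private placement notes: weight = 5.48/30.74 = 0.1783; after-tax cost = 3.64% × (1 − 28.5%) = 2.6026%.
WACC = 0.4470 × 10.3000% + 0.2293 × 3.1460% + 0.1454 × 2.3309% + 0.1783 × 2.6026% = 6.1283%.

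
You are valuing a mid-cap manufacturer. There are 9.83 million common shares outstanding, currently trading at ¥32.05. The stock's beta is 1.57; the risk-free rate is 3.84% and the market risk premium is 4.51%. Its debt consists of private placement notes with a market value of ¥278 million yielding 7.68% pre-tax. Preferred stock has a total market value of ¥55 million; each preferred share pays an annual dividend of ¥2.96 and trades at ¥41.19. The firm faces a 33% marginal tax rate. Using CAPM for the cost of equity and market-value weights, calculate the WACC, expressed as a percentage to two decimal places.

Cost of equity via CAPM: Re = 3.84% + 1.57 × 4.51% = 10.9207%.
Cost of preferred: Rp = 2.96 / 41.19 = 7.1862%.
Market value of equity E = 32.05 × 9.83m = 315.0515m.
Total capital V = 315.0515 + 55 + 278 = 648.0515.
Equity: weight = 315.0515/648.0515 = 0.4862; cost = 10.9207%.
Preferred: weight = 55/648.0515 = 0.0849; cost = 7.1862%.
Private placement notes: weight = 278/648.0515 = 0.4290; after-tax cost = 7.68% × (1 − 33%) = 5.1456%.
WACC = 0.4862 × 10.9207% + 0.0849 × 7.1862% + 0.4290 × 5.1456% = 8.1264%.

8.13%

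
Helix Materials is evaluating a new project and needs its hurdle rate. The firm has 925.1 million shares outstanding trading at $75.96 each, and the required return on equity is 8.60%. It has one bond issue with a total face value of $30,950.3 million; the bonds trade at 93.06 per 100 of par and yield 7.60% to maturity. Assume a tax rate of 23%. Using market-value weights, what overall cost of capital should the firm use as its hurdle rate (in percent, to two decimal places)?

7.80%

Market value of equity E = 75.96 × 925.1m = 70270.596m. Market value of debt D = 30950.3m × 93.06/100 = 28802.34918m.
Total capital V = 70270.596 + 28802.34918 = 99072.94518.
Equity: weight = 70270.596/99072.94518 = 0.7093; cost = 8.6%.
Bonds outstanding: weight = 28802.34918/99072.94518 = 0.2907; after-tax cost = 7.6% × (1 − 23%) = 5.8520%.
WACC = 0.7093 × 8.6000% + 0.2907 × 5.8520% = 7.8011%.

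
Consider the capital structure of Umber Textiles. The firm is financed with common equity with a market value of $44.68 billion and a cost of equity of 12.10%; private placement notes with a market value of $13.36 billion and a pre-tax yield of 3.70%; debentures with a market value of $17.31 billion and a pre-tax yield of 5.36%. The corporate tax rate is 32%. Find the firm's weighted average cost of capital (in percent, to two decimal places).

Total capital V = 44.68 + 13.36 + 17.31 = 75.35.
Equity: weight = 44.68/75.35 = 0.5930; cost = 12.1%.
Private placement notes: weight = 13.36/75.35 = 0.1773; after-tax cost = 3.7% × (1 − 32%) = 2.5160%.
Debentures: weight = 17.31/75.35 = 0.2297; after-tax cost = 5.36% × (1 − 32%) = 3.6448%.
WACC = 0.5930 × 12.1000% + 0.1773 × 2.5160% + 0.2297 × 3.6448% = 8.4583%.

8.46%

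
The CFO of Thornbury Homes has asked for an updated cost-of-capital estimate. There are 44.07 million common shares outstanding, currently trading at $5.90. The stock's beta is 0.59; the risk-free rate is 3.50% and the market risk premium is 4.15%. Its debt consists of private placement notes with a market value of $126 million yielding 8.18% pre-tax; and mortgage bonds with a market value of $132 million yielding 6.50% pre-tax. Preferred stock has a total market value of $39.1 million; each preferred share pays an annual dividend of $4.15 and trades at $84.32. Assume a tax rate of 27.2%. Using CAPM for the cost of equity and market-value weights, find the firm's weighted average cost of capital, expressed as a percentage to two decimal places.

5.59%

Cost of equity via CAPM: Re = 3.5% + 0.59 × 4.15% = 5.9485%.
Cost of preferred: Rp = 4.15 / 84.32 = 4.9217%.
Market value of equity E = 5.9 × 44.07m = 260.013m.
Total capital V = 260.013 + 39.1 + 126 + 132 = 557.113.
Equity: weight = 260.013/557.113 = 0.4667; cost = 5.9485%.
Preferred: weight = 39.1/557.113 = 0.0702; cost = 4.9217%.
Private placement notes: weight = 126/557.113 = 0.2262; after-tax cost = 8.18% × (1 − 27.2%) = 5.9550%.
Mortgage bonds: weight = 132/557.113 = 0.2369; after-tax cost = 6.5% × (1 − 27.2%) = 4.7320%.
WACC = 0.4667 × 5.9485% + 0.0702 × 4.9217% + 0.2262 × 5.9550% + 0.2369 × 4.7320% = 5.5897%.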